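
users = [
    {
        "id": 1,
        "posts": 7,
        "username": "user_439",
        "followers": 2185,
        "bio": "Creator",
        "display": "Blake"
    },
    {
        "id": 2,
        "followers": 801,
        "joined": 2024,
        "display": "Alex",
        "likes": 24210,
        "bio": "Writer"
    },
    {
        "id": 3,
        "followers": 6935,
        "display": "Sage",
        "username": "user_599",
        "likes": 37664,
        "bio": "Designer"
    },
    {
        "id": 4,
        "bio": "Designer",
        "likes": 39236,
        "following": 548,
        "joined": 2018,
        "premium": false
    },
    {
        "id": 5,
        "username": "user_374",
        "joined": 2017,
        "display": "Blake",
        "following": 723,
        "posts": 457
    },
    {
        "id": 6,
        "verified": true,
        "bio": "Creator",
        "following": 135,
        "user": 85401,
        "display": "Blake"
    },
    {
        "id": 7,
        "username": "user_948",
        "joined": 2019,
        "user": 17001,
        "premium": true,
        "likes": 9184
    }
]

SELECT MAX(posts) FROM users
457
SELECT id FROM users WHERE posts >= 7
[1, 5]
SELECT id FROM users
[1, 2, 3, 4, 5, 6, 7]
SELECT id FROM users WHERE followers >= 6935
[3]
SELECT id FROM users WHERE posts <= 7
[1]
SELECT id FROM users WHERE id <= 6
[1, 2, 3, 4, 5, 6]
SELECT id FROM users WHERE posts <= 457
[1, 5]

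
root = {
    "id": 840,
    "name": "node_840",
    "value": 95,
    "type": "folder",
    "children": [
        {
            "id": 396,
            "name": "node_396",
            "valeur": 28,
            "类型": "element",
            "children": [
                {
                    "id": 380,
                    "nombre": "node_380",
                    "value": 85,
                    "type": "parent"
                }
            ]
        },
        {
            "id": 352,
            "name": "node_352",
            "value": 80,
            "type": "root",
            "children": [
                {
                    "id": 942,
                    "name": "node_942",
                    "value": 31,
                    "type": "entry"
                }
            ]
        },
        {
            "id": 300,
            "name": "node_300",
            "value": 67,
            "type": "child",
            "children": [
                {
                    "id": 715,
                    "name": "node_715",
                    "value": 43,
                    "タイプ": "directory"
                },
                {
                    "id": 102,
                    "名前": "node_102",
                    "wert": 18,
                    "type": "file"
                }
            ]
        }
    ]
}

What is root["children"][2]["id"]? 300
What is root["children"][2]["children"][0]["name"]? "node_715"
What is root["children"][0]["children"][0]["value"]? 85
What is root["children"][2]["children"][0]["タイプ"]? "directory"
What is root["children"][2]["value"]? 67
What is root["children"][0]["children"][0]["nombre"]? "node_380"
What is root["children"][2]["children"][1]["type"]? "file"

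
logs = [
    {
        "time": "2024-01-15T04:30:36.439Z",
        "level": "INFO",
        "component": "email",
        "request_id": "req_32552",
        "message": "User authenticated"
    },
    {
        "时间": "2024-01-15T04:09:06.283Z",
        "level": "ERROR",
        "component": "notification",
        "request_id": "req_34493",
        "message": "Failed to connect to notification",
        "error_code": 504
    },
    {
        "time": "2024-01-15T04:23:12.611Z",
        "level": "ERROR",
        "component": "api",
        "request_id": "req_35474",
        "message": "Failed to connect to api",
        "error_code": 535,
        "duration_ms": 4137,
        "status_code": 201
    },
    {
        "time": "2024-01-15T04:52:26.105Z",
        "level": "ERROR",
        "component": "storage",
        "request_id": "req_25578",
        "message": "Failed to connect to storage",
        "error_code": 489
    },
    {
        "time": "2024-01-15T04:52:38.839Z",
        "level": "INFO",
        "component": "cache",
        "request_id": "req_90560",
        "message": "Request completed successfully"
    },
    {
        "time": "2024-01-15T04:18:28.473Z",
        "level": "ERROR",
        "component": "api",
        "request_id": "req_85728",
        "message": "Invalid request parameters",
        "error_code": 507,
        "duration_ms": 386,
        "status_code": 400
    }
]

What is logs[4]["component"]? "cache"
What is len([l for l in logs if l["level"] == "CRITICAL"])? 0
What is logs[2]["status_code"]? 201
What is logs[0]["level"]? "INFO"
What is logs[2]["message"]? "Failed to connect to api"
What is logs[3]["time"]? "2024-01-15T04:52:26.105Z"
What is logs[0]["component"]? "email"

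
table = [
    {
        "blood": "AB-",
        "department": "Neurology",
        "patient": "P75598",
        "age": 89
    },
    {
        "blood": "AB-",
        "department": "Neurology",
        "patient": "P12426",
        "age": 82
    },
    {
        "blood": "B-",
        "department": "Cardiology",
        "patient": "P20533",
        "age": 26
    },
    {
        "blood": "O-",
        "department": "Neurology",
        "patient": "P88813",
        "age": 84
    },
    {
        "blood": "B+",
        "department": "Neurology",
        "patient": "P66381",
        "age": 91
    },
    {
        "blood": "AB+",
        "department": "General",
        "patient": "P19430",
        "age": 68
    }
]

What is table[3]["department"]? "Neurology"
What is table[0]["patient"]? "P75598"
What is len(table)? 6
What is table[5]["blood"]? "AB+"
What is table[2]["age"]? 26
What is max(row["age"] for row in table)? 91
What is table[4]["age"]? 91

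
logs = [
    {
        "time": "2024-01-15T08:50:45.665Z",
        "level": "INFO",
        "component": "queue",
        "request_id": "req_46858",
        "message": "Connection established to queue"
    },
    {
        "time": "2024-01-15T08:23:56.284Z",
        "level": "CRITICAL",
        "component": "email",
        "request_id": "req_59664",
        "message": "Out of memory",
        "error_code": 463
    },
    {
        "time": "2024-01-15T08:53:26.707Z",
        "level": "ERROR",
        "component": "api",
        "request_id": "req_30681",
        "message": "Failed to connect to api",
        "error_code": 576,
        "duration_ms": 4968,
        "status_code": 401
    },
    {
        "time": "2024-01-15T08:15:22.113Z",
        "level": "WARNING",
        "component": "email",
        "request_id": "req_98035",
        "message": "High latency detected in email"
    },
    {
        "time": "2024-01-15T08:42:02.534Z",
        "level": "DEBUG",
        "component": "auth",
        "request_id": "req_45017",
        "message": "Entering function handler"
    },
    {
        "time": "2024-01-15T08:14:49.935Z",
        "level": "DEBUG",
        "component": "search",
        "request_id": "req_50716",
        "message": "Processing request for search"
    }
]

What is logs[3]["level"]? "WARNING"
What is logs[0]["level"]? "INFO"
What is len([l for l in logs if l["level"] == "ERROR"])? 1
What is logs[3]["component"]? "email"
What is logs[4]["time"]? "2024-01-15T08:42:02.534Z"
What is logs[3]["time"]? "2024-01-15T08:15:22.113Z"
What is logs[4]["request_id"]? "req_45017"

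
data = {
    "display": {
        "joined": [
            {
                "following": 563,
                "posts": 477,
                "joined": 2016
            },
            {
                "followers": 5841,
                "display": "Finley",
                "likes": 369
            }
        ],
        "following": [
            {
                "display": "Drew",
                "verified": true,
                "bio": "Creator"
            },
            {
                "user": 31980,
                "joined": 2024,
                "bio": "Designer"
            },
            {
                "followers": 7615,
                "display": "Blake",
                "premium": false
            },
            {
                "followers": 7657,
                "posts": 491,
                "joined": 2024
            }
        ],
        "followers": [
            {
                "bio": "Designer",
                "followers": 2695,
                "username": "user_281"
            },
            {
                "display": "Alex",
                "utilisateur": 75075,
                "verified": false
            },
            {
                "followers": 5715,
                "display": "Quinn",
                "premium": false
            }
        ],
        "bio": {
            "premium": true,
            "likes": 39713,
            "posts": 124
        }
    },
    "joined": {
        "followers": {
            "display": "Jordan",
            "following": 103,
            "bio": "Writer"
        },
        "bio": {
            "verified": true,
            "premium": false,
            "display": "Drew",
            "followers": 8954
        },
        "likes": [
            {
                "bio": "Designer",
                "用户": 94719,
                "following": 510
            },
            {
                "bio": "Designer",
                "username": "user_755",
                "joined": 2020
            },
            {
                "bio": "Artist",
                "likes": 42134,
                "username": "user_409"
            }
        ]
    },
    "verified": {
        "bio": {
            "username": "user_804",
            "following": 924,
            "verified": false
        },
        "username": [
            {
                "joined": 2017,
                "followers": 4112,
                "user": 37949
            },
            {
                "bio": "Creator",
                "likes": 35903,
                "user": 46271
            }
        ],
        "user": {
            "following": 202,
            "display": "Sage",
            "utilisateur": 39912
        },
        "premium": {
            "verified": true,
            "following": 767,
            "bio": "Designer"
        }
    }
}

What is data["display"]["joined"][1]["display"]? "Finley"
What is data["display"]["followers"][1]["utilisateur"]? 75075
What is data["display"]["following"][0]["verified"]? True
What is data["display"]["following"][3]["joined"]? 2024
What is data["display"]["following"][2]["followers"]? 7615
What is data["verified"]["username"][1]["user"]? 46271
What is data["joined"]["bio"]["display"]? "Drew"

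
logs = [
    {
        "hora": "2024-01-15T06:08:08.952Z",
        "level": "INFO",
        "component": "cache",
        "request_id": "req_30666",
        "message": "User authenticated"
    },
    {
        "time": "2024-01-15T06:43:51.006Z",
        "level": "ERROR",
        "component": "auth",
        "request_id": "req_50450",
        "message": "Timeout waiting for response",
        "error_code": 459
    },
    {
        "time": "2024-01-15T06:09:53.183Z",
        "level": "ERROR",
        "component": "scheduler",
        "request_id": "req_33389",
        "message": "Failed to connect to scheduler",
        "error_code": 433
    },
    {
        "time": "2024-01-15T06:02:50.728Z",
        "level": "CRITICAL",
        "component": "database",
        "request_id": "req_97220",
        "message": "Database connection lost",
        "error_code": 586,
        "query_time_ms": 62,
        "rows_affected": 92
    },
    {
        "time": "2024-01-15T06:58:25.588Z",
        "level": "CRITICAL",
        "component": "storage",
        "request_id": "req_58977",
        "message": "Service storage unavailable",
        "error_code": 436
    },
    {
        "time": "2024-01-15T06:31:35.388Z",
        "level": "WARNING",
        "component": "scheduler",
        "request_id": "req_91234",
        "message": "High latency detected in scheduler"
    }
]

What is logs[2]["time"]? "2024-01-15T06:09:53.183Z"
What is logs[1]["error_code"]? 459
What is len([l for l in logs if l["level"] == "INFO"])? 1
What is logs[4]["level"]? "CRITICAL"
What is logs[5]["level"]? "WARNING"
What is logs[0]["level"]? "INFO"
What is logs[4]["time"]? "2024-01-15T06:58:25.588Z"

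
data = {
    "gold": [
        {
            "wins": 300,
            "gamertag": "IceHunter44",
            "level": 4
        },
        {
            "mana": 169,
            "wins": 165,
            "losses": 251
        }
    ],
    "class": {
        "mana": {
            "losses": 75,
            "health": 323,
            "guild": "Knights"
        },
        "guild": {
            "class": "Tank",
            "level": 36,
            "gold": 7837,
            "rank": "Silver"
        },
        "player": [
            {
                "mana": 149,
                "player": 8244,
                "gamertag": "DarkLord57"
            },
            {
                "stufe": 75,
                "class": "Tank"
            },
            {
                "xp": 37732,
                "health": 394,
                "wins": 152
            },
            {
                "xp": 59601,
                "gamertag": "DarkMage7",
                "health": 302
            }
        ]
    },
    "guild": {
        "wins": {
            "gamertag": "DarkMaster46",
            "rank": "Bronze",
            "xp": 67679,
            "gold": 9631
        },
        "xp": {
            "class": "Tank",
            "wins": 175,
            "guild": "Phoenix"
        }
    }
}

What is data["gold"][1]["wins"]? 165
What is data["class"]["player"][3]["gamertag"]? "DarkMage7"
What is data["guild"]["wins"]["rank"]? "Bronze"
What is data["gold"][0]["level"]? 4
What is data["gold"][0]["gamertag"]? "IceHunter44"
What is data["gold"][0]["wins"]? 300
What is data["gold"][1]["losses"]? 251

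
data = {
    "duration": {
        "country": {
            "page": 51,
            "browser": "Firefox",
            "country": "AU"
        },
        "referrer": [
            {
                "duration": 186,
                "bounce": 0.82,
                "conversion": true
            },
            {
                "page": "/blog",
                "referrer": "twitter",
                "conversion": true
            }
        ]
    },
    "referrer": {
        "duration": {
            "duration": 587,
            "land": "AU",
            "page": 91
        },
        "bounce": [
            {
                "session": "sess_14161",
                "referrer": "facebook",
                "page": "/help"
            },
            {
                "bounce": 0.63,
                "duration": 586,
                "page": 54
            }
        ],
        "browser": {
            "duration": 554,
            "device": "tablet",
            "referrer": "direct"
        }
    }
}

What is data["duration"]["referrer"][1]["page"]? "/blog"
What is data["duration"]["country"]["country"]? "AU"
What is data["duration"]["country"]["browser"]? "Firefox"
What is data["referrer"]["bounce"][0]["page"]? "/help"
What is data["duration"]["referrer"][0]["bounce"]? 0.82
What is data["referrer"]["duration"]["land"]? "AU"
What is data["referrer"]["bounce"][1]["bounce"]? 0.63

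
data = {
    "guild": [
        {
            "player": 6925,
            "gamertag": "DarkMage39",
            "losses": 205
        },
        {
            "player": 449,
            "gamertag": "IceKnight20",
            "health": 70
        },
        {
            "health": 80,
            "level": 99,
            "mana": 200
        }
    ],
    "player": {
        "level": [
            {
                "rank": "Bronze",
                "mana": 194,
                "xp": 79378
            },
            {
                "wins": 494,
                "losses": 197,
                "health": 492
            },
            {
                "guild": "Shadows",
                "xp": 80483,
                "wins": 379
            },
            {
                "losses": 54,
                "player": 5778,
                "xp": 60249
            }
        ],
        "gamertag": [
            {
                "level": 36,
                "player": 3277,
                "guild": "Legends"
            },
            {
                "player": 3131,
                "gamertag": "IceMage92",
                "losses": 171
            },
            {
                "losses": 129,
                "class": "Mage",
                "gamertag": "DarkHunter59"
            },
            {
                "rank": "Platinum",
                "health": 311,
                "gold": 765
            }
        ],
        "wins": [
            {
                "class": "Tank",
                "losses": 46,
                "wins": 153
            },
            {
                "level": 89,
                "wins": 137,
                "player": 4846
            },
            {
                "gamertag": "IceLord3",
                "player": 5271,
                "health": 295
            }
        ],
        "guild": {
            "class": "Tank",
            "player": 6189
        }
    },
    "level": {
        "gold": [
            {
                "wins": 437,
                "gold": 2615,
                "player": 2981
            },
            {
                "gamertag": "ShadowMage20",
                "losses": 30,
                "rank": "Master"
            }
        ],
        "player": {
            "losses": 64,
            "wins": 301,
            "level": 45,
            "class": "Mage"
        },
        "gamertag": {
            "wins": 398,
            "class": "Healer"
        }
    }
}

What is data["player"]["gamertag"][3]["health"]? 311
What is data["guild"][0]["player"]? 6925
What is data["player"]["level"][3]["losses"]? 54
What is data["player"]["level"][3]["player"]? 5778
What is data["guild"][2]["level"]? 99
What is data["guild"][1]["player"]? 449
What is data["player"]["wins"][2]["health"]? 295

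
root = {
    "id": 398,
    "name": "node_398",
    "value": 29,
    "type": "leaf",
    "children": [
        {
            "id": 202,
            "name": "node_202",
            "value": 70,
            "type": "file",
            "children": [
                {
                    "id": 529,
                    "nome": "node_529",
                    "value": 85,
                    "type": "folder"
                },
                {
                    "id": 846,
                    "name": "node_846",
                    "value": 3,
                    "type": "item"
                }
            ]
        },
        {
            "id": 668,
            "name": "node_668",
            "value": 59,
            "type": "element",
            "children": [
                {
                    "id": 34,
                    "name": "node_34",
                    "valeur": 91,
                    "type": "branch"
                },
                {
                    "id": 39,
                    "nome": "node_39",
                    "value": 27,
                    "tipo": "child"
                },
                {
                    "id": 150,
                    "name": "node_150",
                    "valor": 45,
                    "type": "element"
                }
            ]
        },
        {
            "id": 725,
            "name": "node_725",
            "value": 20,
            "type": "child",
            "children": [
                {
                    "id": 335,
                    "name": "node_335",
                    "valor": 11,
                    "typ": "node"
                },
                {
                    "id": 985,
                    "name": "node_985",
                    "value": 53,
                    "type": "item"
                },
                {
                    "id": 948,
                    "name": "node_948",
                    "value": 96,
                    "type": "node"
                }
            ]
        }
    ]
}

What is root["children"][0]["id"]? 202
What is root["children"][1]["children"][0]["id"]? 34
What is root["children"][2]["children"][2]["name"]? "node_948"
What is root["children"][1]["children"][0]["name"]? "node_34"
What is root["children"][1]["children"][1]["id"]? 39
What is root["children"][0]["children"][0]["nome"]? "node_529"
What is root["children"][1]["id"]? 668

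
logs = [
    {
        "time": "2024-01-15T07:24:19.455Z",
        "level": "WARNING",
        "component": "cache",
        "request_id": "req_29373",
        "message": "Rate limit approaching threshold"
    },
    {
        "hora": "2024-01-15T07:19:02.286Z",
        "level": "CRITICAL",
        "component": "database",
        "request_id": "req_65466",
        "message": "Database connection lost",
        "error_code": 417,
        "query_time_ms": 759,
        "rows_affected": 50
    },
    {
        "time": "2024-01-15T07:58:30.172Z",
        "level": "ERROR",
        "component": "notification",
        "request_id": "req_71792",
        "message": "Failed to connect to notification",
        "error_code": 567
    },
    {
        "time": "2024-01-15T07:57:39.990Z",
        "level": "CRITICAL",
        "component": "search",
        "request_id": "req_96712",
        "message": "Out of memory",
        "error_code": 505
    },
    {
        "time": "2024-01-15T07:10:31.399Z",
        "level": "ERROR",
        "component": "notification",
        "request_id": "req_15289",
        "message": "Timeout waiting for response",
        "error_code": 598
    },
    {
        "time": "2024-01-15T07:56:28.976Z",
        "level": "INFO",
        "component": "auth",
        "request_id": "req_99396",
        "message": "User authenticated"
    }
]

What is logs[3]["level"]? "CRITICAL"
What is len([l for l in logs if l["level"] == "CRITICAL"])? 2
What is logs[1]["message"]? "Database connection lost"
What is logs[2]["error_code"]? 567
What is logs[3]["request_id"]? "req_96712"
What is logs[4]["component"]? "notification"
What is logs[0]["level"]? "WARNING"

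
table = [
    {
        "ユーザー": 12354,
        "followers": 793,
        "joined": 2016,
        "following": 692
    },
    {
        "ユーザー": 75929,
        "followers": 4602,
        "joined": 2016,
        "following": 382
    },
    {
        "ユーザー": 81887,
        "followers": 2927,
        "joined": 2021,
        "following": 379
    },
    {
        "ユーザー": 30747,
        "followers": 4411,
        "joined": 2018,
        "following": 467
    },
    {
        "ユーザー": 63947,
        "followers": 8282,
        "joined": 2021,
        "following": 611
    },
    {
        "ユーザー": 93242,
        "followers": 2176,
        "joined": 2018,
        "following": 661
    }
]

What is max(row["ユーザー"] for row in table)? 93242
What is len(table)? 6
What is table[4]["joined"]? 2021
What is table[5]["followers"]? 2176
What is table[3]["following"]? 467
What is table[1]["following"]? 382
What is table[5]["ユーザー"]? 93242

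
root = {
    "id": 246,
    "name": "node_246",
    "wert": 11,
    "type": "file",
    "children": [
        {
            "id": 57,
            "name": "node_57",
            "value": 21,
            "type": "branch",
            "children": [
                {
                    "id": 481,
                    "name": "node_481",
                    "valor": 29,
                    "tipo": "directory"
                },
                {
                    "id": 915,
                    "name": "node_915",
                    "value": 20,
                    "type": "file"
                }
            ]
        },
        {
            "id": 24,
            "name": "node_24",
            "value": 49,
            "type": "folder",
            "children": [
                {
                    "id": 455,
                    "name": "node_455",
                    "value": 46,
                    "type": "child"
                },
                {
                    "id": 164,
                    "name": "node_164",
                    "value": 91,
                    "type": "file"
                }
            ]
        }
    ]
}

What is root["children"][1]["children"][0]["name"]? "node_455"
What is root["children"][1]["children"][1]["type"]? "file"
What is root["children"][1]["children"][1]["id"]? 164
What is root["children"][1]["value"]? 49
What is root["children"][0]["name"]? "node_57"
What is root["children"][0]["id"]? 57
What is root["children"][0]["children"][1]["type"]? "file"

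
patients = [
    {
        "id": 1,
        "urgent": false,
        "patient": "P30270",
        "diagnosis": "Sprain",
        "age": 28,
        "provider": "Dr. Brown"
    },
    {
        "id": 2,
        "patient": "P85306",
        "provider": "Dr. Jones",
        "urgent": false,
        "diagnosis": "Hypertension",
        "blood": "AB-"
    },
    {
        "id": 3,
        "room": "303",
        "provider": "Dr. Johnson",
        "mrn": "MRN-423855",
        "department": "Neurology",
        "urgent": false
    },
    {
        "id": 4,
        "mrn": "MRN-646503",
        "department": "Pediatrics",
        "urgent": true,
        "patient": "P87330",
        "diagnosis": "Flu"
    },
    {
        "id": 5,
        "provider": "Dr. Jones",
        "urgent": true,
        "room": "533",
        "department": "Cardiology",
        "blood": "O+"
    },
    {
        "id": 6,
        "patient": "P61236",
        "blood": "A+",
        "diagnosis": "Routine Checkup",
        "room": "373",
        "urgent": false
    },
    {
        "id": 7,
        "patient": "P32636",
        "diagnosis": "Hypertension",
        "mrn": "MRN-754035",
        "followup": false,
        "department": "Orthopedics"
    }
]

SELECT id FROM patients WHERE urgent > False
[4, 5]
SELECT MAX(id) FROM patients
7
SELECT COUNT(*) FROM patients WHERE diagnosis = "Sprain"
1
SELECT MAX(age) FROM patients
28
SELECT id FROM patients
[1, 2, 3, 4, 5, 6, 7]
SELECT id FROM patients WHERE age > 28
[]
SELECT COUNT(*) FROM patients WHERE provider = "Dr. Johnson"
1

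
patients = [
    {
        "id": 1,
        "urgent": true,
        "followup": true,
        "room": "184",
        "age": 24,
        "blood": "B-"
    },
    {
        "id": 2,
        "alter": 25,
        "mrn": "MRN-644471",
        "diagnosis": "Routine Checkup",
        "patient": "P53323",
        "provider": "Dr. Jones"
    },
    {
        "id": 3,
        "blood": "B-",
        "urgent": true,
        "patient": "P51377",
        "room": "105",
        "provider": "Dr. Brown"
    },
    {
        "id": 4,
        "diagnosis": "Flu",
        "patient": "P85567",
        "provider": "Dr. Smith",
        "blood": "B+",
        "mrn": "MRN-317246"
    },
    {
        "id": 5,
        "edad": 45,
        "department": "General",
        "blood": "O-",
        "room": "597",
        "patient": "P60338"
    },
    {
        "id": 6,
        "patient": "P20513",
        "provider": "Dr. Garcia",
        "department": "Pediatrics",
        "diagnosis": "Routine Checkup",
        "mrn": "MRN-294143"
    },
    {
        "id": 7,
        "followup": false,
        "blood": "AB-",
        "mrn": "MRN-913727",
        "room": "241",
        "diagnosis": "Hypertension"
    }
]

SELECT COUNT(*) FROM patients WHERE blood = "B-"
2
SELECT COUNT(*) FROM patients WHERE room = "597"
1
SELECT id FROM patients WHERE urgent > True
[]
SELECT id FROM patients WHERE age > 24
[]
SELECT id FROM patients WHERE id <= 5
[1, 2, 3, 4, 5]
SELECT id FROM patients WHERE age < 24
[]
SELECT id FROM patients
[1, 2, 3, 4, 5, 6, 7]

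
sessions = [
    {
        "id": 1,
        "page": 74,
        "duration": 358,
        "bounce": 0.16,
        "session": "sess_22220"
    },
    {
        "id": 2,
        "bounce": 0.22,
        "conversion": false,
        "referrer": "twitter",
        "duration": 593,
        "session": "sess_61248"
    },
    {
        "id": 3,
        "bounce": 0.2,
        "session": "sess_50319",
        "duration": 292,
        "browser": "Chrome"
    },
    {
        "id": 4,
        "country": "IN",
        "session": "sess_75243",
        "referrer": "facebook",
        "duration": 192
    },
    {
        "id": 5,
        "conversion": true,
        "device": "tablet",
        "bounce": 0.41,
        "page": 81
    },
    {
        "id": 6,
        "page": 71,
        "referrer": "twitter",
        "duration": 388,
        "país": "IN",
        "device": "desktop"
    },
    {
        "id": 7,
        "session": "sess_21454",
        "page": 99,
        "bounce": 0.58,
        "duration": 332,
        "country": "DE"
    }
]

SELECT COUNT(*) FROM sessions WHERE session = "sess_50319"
1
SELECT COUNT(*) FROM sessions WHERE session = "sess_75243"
1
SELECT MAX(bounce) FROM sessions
0.58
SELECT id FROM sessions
[1, 2, 3, 4, 5, 6, 7]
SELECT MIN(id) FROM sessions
1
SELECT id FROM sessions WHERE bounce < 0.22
[1, 3]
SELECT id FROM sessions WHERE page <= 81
[1, 5, 6]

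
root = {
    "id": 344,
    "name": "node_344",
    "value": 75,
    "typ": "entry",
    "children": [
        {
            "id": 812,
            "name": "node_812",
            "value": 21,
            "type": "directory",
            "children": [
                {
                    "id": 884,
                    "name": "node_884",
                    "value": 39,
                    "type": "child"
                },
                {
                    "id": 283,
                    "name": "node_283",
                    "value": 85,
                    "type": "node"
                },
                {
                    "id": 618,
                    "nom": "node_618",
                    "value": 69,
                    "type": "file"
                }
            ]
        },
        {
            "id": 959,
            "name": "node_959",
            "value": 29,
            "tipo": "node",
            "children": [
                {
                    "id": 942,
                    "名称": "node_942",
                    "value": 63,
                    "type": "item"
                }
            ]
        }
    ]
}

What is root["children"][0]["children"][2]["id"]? 618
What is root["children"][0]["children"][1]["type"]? "node"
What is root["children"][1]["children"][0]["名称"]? "node_942"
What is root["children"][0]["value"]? 21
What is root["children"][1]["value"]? 29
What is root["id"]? 344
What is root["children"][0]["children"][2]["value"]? 69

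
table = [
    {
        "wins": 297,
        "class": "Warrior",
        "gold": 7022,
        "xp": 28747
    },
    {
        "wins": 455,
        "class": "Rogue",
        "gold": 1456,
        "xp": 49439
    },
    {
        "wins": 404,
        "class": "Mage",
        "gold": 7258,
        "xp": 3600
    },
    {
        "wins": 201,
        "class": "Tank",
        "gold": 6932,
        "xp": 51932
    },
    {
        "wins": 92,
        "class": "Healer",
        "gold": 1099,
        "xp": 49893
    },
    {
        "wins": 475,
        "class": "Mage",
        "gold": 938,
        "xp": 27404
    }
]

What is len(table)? 6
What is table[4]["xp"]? 49893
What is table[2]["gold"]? 7258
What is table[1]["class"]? "Rogue"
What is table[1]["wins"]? 455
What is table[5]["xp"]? 27404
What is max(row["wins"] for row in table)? 475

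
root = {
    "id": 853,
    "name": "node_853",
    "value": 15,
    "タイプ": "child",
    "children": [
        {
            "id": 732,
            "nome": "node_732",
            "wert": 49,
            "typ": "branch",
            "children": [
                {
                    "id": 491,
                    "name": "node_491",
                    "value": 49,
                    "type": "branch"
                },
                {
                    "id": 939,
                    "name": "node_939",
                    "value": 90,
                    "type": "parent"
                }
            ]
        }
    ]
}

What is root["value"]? 15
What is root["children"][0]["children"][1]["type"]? "parent"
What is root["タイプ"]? "child"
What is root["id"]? 853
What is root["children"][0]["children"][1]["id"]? 939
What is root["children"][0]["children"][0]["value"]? 49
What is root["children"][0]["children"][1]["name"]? "node_939"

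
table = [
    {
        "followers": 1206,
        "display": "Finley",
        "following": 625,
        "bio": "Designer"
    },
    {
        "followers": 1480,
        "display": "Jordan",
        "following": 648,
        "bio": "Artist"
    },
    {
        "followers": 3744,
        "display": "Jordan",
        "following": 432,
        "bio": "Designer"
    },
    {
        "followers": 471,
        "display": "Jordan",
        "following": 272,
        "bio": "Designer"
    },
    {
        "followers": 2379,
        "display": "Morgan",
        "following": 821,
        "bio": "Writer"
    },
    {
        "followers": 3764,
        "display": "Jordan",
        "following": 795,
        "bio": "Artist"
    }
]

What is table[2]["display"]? "Jordan"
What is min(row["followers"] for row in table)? 471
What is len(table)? 6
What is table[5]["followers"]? 3764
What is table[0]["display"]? "Finley"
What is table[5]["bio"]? "Artist"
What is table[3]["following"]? 272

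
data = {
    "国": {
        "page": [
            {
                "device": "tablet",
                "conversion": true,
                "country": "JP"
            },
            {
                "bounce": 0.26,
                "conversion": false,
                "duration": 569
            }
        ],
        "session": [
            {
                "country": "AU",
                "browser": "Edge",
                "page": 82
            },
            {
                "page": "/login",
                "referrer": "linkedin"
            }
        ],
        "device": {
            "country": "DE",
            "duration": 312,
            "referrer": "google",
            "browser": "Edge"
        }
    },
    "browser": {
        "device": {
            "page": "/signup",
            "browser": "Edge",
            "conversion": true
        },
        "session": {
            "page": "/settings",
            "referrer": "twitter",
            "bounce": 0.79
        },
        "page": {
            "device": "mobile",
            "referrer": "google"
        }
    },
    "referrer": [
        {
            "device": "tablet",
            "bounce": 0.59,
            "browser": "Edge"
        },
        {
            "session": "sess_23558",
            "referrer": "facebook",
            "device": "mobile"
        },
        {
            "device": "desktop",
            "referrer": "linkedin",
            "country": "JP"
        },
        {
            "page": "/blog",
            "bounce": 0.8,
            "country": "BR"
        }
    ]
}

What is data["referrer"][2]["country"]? "JP"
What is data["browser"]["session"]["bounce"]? 0.79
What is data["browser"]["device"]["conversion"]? True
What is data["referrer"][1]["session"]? "sess_23558"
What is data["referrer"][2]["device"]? "desktop"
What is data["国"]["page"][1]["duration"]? 569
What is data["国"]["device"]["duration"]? 312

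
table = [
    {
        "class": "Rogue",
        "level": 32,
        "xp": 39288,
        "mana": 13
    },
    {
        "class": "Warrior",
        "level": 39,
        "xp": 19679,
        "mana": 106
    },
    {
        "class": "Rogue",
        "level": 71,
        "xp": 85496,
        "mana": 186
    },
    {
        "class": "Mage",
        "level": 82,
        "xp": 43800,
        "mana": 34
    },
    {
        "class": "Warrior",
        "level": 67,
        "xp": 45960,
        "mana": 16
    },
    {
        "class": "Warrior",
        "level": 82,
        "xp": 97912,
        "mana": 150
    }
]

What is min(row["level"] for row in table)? 32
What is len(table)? 6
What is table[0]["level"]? 32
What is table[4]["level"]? 67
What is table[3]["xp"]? 43800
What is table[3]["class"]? "Mage"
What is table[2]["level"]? 71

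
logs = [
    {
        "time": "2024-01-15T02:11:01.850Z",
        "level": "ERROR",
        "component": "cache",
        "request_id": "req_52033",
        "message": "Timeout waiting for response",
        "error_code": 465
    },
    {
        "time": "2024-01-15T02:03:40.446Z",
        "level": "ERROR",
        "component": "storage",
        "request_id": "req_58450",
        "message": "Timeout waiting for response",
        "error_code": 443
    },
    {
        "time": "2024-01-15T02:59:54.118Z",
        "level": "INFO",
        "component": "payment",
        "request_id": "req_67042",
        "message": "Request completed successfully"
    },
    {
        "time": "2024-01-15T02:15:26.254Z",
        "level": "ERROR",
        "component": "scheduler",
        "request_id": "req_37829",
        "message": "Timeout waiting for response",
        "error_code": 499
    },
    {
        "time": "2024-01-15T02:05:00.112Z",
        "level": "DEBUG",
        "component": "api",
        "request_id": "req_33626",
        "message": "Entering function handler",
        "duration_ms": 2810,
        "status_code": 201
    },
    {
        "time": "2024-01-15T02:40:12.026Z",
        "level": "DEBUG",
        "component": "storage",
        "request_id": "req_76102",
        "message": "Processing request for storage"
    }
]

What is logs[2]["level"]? "INFO"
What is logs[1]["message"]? "Timeout waiting for response"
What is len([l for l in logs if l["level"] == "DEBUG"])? 2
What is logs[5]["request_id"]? "req_76102"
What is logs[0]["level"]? "ERROR"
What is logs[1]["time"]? "2024-01-15T02:03:40.446Z"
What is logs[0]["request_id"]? "req_52033"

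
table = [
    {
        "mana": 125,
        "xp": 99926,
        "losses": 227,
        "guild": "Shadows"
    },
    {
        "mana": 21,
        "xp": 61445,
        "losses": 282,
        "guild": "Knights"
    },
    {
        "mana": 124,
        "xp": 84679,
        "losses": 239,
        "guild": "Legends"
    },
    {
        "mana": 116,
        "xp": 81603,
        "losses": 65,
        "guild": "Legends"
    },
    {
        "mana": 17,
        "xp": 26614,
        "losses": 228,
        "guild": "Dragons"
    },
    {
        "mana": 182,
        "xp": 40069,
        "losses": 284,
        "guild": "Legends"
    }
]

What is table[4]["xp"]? 26614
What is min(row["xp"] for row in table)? 26614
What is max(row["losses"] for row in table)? 284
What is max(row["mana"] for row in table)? 182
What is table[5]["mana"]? 182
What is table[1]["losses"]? 282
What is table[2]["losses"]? 239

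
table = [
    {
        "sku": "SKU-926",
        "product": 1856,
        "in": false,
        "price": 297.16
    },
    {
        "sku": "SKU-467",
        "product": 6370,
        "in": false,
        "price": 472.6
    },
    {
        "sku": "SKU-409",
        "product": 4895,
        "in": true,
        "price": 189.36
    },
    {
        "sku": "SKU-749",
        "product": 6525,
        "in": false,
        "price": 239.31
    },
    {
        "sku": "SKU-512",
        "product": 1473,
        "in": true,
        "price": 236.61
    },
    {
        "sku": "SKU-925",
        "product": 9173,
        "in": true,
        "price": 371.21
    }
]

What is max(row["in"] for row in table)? True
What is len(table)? 6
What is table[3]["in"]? False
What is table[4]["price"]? 236.61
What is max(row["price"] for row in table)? 472.6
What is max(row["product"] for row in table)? 9173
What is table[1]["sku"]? "SKU-467"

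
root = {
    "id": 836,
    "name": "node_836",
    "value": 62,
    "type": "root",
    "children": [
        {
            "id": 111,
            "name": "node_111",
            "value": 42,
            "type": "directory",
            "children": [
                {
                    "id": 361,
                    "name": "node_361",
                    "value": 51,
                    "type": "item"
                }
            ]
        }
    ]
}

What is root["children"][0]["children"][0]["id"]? 361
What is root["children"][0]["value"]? 42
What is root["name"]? "node_836"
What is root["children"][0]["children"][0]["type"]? "item"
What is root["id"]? 836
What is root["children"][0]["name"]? "node_111"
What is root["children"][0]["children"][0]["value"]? 51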